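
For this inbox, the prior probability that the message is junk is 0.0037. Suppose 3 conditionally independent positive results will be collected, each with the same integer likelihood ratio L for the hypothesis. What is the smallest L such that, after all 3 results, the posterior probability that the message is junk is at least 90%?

14

Prior odds = 0.0037/0.9963 = 37/9963.
Target odds = 0.9/0.1 = 9.
Need L³ ≥ 9 ÷ (37/9963) = 89667/37.
13³ = 2197 < 89667/37 ≤ 2744 = 14³, so L = 14.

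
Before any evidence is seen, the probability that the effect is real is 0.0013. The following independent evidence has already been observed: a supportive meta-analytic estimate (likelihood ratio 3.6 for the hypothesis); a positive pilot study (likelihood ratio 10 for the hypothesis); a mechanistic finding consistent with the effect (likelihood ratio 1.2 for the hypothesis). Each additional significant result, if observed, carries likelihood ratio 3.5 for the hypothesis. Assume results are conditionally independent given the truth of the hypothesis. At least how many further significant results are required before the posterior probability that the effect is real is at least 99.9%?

8

Prior odds = 0.0013/0.9987 = 13/9987.
Combined Bayes factor of the evidence already in hand = 3.6 × 10 × 1.2 = 43.2.
Odds after that evidence = (13/9987) × 43.2 = 936/16645.
Target odds = 0.999/0.001 = 999.
Need 3.5ⁿ ≥ 999 ÷ (936/16645) = 1847595/104.
3.5⁷ = 823543/128 falls short of 1847595/104 but 3.5⁸ = 5764801/256 reaches it, so n = 8.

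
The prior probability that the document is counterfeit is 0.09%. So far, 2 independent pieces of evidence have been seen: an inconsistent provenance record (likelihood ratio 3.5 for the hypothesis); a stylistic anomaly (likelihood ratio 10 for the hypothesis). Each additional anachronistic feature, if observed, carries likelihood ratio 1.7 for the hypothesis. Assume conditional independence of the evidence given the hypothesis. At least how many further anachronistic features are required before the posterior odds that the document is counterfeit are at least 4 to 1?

10

Prior odds = 0.0009/0.9991 = 9/9991.
Combined Bayes factor of the evidence already in hand = 3.5 × 10 = 35.
Odds after that evidence = (9/9991) × 35 = 315/9991.
Target odds = 4.
Need 1.7ⁿ ≥ 4 ÷ (315/9991) = 39964/315.
1.7⁹ ≈118.588 falls short of 39964/315 but 1.7¹⁰ ≈201.599 reaches it, so n = 10.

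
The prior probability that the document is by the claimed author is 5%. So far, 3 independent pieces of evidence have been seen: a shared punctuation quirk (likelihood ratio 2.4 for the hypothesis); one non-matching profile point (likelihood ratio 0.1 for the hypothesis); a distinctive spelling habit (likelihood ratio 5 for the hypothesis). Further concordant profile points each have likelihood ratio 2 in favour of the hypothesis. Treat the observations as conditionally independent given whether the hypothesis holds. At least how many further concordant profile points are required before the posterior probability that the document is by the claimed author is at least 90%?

8

Prior odds = 0.05/0.95 = 1/19.
Combined Bayes factor of the evidence already in hand = 2.4 × 0.1 × 5 = 1.2.
Odds after that evidence = (1/19) × 1.2 = 6/95.
Target odds = 0.9/0.1 = 9.
Need 2ⁿ ≥ 9 ÷ (6/95) = 142.5.
2⁷ = 128 falls short of 142.5 but 2⁸ = 256 reaches it, so n = 8.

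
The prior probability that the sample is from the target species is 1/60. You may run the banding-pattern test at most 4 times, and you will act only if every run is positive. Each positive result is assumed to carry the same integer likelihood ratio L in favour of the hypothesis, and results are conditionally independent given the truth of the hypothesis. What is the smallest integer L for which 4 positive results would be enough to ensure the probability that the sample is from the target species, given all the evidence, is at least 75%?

4

Prior odds = (1/60)/(59/60) = 1/59.
Target odds = 0.75/0.25 = 3.
Need L⁴ ≥ 3 ÷ (1/59) = 177.
3⁴ = 81 < 177 ≤ 256 = 4⁴, so L = 4.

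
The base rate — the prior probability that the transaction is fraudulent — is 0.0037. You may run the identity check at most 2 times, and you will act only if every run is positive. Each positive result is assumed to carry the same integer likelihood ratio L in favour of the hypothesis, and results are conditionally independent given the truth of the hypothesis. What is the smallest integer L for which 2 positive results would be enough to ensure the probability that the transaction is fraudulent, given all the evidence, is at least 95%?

72

Prior odds = 0.0037/0.9963 = 37/9963.
Target odds = 0.95/0.05 = 19.
Need L² ≥ 19 ÷ (37/9963) = 189297/37.
71² = 5041 < 189297/37 ≤ 5184 = 72², so L = 72.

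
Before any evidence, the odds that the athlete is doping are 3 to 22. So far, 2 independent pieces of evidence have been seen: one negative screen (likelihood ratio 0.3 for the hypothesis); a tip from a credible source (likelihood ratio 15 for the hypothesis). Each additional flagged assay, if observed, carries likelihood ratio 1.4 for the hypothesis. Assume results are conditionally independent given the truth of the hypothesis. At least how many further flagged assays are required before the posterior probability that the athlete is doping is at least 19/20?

Prior odds = 3/22.
Combined Bayes factor of the evidence already in hand = 0.3 × 15 = 4.5.
Odds after that evidence = (3/22) × 4.5 = 27/44.
Target odds = 0.95/0.05 = 19.
Need 1.4ⁿ ≥ 19 ÷ (27/44) = 836/27.
1.4¹⁰ = 282475249/9765625 falls short of 836/27 but 1.4¹¹ ≈40.4957 reaches it, so n = 11.

11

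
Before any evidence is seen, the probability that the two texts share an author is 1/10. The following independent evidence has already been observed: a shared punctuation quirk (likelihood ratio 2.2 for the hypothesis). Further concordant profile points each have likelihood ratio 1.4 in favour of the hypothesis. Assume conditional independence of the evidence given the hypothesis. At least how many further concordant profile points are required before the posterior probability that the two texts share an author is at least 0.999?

Prior odds = 0.1/0.9 = 1/9.
Bayes factor of the evidence already in hand = 2.2.
Odds after that evidence = (1/9) × 2.2 = 11/45.
Target odds = 0.999/0.001 = 999.
Need 1.4ⁿ ≥ 999 ÷ (11/45) = 44955/11.
1.4²⁴ ≈3214.2 falls short of 44955/11 but 1.4²⁵ ≈4499.88 reaches it, so n = 25.

25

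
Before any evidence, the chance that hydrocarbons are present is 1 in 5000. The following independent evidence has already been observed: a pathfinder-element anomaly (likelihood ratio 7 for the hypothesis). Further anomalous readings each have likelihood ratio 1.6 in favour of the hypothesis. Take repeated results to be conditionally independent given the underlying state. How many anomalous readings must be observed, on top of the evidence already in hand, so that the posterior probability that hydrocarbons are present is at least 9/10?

Prior odds = 0.0002/0.9998 = 1/4999.
Bayes factor of the evidence already in hand = 7.
Odds after that evidence = (1/4999) × 7 = 7/4999.
Target odds = 0.9/0.1 = 9.
Need 1.6ⁿ ≥ 9 ÷ (7/4999) = 44991/7.
1.6¹⁸ ≈4722.37 falls short of 44991/7 but 1.6¹⁹ ≈7555.79 reaches it, so n = 19.

19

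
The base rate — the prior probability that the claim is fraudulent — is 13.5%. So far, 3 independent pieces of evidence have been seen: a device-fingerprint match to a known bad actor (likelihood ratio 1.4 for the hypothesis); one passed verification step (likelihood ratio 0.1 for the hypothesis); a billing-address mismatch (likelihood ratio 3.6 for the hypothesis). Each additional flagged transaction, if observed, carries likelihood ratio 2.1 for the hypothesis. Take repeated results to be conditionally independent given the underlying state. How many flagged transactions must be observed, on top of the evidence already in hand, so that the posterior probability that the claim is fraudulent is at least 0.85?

Prior odds = 0.135/0.865 = 27/173.
Combined Bayes factor of the evidence already in hand = 1.4 × 0.1 × 3.6 = 0.504.
Odds after that evidence = (27/173) × 0.504 = 1701/21625.
Target odds = 0.85/0.15 = 17/3.
Need 2.1ⁿ ≥ 17/3 ÷ (1701/21625) = 367625/5103.
2.1⁵ = 4084101/100000 falls short of 367625/5103 but 2.1⁶ = 85766121/1000000 reaches it, so n = 6.

6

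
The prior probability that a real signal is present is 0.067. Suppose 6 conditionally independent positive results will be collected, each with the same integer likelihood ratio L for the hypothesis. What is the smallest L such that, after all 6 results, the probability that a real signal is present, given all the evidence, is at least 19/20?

Prior odds = 0.067/0.933 = 67/933.
Target odds = 0.95/0.05 = 19.
Need L⁶ ≥ 19 ÷ (67/933) = 17727/67.
2⁶ = 64 < 17727/67 ≤ 729 = 3⁶, so L = 3.

3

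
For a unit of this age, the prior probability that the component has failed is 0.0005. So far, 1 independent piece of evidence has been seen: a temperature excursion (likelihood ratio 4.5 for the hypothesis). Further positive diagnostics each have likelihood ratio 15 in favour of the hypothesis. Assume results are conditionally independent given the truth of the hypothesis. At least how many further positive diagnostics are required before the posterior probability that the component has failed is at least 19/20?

4

Prior odds = 0.0005/0.9995 = 1/1999.
Bayes factor of the evidence already in hand = 4.5.
Odds after that evidence = (1/1999) × 4.5 = 9/3998.
Target odds = 0.95/0.05 = 19.
Need 15ⁿ ≥ 19 ÷ (9/3998) = 75962/9.
15³ = 3375 falls short of 75962/9 but 15⁴ = 50625 reaches it, so n = 4.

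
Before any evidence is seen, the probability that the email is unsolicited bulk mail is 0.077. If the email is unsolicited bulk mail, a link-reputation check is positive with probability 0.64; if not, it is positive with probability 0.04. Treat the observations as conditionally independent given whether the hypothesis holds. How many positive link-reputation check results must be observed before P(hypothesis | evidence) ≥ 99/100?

Prior odds = 0.077/0.923 = 77/923.
Likelihood ratio of a positive = 0.64/0.04 = 16.
Target odds: 0.99 ÷ 0.01 = 99.
Require 16ⁿ ≥ 99 ÷ (77/923) = 8307/7.
16² = 256 falls short of 8307/7 but 16³ = 4096 reaches it, so n = 3.

3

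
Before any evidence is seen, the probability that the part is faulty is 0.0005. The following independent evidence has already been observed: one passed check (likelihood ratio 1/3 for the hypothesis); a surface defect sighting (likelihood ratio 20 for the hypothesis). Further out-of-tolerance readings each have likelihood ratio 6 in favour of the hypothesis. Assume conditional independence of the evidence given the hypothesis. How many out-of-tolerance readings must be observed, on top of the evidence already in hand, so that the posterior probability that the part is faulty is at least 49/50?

Prior odds = 0.0005/0.9995 = 1/1999.
Combined Bayes factor of the evidence already in hand = (1/3) × 20 = 20/3.
Odds after that evidence = (1/1999) × 20/3 = 20/5997.
Target odds = 0.98/0.02 = 49.
Need 6ⁿ ≥ 49 ÷ (20/5997) = 14692.65.
6⁵ = 7776 falls short of 14692.65 but 6⁶ = 46656 reaches it, so n = 6.

6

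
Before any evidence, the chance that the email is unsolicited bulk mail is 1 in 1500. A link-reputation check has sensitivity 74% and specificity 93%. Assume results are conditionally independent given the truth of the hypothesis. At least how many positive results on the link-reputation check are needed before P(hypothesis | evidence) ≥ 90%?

5

Prior odds: (1/1500) ÷ (1499/1500) = 1/1499.
False-positive rate = 1 − 0.93 = 0.07; likelihood ratio of a positive = 0.74/0.07 = 74/7.
Target odds: 0.9 ÷ 0.1 = 9.
Need (1/1499) × (74/7)ⁿ ≥ 9, i.e. (74/7)ⁿ ≥ 13491.
(74/7)⁴ = 29986576/2401 falls short of 13491 but (74/7)⁵ ≈132029 reaches it, so n = 5.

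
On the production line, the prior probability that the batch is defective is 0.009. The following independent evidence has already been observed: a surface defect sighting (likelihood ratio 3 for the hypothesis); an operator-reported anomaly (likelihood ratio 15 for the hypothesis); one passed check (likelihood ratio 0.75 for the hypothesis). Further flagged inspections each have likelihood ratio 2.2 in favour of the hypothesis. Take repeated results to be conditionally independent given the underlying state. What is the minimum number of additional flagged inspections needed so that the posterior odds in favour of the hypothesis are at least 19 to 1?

Prior odds = 0.009/0.991 = 9/991.
Combined Bayes factor of the evidence already in hand = 3 × 15 × 0.75 = 33.75.
Odds after that evidence = (9/991) × 33.75 = 1215/3964.
Target odds = 19.
Need 2.2ⁿ ≥ 19 ÷ (1215/3964) = 75316/1215.
2.2⁵ = 51.53632 falls short of 75316/1215 but 2.2⁶ = 1771561/15625 reaches it, so n = 6.

6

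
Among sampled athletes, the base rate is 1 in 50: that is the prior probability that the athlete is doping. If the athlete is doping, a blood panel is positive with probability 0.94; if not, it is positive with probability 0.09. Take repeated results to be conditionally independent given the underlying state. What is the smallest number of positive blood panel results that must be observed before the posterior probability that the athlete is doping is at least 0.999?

5

Prior odds: 0.02 ÷ 0.98 = 1/49.
Likelihood ratio of a positive = 0.94/0.09 = 94/9.
Target posterior odds = 0.999/0.001 = 999.
Require (94/9)ⁿ ≥ 999 ÷ (1/49) = 48951.
(94/9)⁴ = 78074896/6561 falls short of 48951 but (94/9)⁵ ≈124287 reaches it, so n = 5.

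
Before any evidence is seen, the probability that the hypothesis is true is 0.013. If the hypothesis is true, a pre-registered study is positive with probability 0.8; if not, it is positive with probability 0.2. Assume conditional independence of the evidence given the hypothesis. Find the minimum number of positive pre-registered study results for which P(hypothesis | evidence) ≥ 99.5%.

Prior odds: 0.013 ÷ 0.987 = 13/987.
Likelihood ratio of a positive = 0.8/0.2 = 4.
Target posterior odds = 0.995/0.005 = 199.
Require 4ⁿ ≥ 199 ÷ (13/987) = 196413/13.
4⁶ = 4096 falls short of 196413/13 but 4⁷ = 16384 reaches it, so n = 7.

7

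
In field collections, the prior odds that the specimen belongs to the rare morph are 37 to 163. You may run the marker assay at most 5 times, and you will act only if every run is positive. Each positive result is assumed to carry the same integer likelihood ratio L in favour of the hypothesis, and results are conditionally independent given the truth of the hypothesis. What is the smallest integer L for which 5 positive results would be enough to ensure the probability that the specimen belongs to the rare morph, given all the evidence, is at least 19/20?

Prior odds = 37/163.
Target odds = 0.95/0.05 = 19.
Need L⁵ ≥ 19 ÷ (37/163) = 3097/37.
2⁵ = 32 < 3097/37 ≤ 243 = 3⁵, so L = 3.

3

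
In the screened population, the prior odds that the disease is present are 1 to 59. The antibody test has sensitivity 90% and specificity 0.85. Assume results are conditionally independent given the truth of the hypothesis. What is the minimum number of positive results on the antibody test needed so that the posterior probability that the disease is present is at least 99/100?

5

Prior odds = 1/59.
False-positive rate = 1 − 0.85 = 0.15; likelihood ratio of a positive = 0.9/0.15 = 6.
Target odds: 0.99 ÷ 0.01 = 99.
Require 6ⁿ ≥ 99 ÷ (1/59) = 5841.
6⁴ = 1296 falls short of 5841 but 6⁵ = 7776 reaches it, so n = 5.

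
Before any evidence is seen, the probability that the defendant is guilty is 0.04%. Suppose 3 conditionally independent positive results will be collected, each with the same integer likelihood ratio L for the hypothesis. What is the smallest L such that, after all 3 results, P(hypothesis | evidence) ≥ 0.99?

Prior odds = 0.0004/0.9996 = 1/2499.
Target odds = 0.99/0.01 = 99.
Need L³ ≥ 99 ÷ (1/2499) = 247401.
62³ = 238328 < 247401 ≤ 250047 = 63³, so L = 63.

63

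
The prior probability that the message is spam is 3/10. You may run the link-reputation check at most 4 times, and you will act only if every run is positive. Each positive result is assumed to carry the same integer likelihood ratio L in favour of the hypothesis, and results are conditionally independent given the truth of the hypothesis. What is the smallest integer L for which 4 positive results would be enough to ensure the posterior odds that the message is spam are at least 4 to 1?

Prior odds = 0.3/0.7 = 3/7.
Target odds = 4.
Need L⁴ ≥ 4 ÷ (3/7) = 28/3.
1⁴ = 1 < 28/3 ≤ 16 = 2⁴, so L = 2.

2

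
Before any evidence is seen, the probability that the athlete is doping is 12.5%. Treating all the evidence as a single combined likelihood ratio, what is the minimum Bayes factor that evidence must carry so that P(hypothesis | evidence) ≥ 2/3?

Prior odds = 0.125/0.875 = 1/7.
Target odds = (2/3)/(1/3) = 2.
Required Bayes factor = 2 ÷ (1/7) = 14.

14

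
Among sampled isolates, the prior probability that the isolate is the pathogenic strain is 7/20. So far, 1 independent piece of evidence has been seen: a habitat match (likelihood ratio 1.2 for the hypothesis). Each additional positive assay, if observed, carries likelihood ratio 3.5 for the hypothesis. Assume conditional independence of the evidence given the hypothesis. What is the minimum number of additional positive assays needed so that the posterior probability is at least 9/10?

3

Prior odds = 0.35/0.65 = 7/13.
Bayes factor of the evidence already in hand = 1.2.
Odds after that evidence = (7/13) × 1.2 = 42/65.
Target odds = 0.9/0.1 = 9.
Need 3.5ⁿ ≥ 9 ÷ (42/65) = 195/14.
3.5² = 12.25 falls short of 195/14 but 3.5³ = 42.875 reaches it, so n = 3.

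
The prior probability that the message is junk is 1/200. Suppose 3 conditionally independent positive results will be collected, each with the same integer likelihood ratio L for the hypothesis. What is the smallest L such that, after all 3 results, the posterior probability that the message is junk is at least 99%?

Prior odds = 0.005/0.995 = 1/199.
Target odds = 0.99/0.01 = 99.
Need L³ ≥ 99 ÷ (1/199) = 19701.
27³ = 19683 < 19701 ≤ 21952 = 28³, so L = 28.

28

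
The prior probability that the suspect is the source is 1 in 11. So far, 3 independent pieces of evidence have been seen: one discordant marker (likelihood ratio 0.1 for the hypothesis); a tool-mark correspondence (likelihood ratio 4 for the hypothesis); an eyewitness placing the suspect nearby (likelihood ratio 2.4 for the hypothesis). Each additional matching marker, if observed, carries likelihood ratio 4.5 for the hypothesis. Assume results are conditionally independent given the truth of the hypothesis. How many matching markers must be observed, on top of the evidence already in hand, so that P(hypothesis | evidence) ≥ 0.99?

Prior odds = (1/11)/(10/11) = 0.1.
Combined Bayes factor of the evidence already in hand = 0.1 × 4 × 2.4 = 0.96.
Odds after that evidence = 0.1 × 0.96 = 0.096.
Target odds = 0.99/0.01 = 99.
Need 4.5ⁿ ≥ 99 ÷ 0.096 = 1031.25.
4.5⁴ = 410.0625 falls short of 1031.25 but 4.5⁵ = 1845.28125 reaches it, so n = 5.

5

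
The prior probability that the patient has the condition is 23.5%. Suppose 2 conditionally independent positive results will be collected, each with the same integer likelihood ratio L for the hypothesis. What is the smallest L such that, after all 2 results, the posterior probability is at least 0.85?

5

Prior odds = 0.235/0.765 = 47/153.
Target odds = 0.85/0.15 = 17/3.
Need L² ≥ 17/3 ÷ (47/153) = 867/47.
4² = 16 < 867/47 ≤ 25 = 5², so L = 5.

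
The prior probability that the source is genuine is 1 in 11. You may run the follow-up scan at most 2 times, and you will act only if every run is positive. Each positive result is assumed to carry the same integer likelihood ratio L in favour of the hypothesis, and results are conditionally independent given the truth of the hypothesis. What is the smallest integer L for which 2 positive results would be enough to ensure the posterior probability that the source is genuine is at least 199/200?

45

Prior odds = (1/11)/(10/11) = 0.1.
Target odds = 0.995/0.005 = 199.
Need L² ≥ 199 ÷ 0.1 = 1990.
44² = 1936 < 1990 ≤ 2025 = 45², so L = 45.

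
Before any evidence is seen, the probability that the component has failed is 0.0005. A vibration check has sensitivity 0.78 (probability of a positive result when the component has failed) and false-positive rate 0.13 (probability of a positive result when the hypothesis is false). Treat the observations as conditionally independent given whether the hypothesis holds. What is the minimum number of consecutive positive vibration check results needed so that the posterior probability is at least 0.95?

Prior odds = 0.0005/0.9995 = 1/1999.
Likelihood ratio of a positive result = 0.78/0.13 = 6.
Target posterior odds = 0.95/0.05 = 19.
Need (1/1999) × 6ⁿ ≥ 19, i.e. 6ⁿ ≥ 37981.
6⁵ = 7776 falls short of 37981 but 6⁶ = 46656 reaches it, so n = 6.

6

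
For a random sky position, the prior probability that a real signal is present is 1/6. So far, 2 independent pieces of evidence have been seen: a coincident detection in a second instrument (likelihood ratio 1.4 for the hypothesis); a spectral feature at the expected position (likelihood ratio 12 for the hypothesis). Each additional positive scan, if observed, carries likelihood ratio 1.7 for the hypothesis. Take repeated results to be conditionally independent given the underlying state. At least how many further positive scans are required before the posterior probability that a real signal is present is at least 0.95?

4

Prior odds = (1/6)/(5/6) = 0.2.
Combined Bayes factor of the evidence already in hand = 1.4 × 12 = 16.8.
Odds after that evidence = 0.2 × 16.8 = 3.36.
Target odds = 0.95/0.05 = 19.
Need 1.7ⁿ ≥ 19 ÷ 3.36 = 475/84.
1.7³ = 4.913 falls short of 475/84 but 1.7⁴ = 8.3521 reaches it, so n = 4.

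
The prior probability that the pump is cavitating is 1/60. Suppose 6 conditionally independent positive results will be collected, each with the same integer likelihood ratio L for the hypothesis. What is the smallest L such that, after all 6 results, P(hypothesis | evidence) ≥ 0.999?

Prior odds = (1/60)/(59/60) = 1/59.
Target odds = 0.999/0.001 = 999.
Need L⁶ ≥ 999 ÷ (1/59) = 58941.
6⁶ = 46656 < 58941 ≤ 117649 = 7⁶, so L = 7.

7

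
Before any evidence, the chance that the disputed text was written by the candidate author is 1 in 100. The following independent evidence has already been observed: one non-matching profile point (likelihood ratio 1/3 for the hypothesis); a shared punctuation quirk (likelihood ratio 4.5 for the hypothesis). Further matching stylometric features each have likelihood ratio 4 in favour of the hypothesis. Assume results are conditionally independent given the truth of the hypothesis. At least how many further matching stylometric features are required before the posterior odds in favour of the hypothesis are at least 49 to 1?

Prior odds = 0.01/0.99 = 1/99.
Combined Bayes factor of the evidence already in hand = (1/3) × 4.5 = 1.5.
Odds after that evidence = (1/99) × 1.5 = 1/66.
Target odds = 49.
Need 4ⁿ ≥ 49 ÷ (1/66) = 3234.
4⁵ = 1024 falls short of 3234 but 4⁶ = 4096 reaches it, so n = 6.

6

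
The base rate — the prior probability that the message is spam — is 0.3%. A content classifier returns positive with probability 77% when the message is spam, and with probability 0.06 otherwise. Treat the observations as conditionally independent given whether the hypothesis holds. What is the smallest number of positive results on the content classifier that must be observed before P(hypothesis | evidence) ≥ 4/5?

3

Prior odds = 0.003/0.997 = 3/997.
Likelihood ratio of a positive result = 0.77/0.06 = 77/6.
Target posterior odds = 0.8/0.2 = 4.
Require (77/6)ⁿ ≥ 4 ÷ (3/997) = 3988/3.
(77/6)² = 5929/36 falls short of 3988/3 but (77/6)³ = 456533/216 reaches it, so n = 3.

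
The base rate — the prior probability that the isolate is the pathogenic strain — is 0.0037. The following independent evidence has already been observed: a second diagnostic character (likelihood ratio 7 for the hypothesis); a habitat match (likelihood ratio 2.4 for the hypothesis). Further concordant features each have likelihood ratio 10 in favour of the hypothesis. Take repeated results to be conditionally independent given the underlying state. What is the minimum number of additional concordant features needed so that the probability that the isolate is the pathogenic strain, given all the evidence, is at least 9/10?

Prior odds = 0.0037/0.9963 = 37/9963.
Combined Bayes factor of the evidence already in hand = 7 × 2.4 = 16.8.
Odds after that evidence = (37/9963) × 16.8 = 1036/16605.
Target odds = 0.9/0.1 = 9.
Need 10ⁿ ≥ 9 ÷ (1036/16605) = 149445/1036.
10² = 100 falls short of 149445/1036 but 10³ = 1000 reaches it, so n = 3.

3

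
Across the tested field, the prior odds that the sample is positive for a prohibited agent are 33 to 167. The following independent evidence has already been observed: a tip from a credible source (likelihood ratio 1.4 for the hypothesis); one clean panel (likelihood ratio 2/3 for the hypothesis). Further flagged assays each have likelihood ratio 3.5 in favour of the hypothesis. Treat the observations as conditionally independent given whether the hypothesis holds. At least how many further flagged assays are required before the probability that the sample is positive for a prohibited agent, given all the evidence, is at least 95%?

Prior odds = 33/167.
Combined Bayes factor of the evidence already in hand = 1.4 × (2/3) = 14/15.
Odds after that evidence = (33/167) × 14/15 = 154/835.
Target odds = 0.95/0.05 = 19.
Need 3.5ⁿ ≥ 19 ÷ (154/835) = 15865/154.
3.5³ = 42.875 falls short of 15865/154 but 3.5⁴ = 150.0625 reaches it, so n = 4.

4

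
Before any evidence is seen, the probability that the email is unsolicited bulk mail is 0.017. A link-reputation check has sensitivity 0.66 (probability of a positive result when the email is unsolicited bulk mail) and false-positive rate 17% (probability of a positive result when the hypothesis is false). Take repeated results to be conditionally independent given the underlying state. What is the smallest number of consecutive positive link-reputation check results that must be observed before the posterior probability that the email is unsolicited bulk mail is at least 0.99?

7

Prior odds = 0.017/0.983 = 17/983.
Likelihood ratio of a positive result = 0.66/0.17 = 66/17.
Target posterior odds = 0.99/0.01 = 99.
Need (17/983) × (66/17)ⁿ ≥ 99, i.e. (66/17)ⁿ ≥ 97317/17.
(66/17)⁶ ≈3424.29 falls short of 97317/17 but (66/17)⁷ ≈13294.3 reaches it, so n = 7.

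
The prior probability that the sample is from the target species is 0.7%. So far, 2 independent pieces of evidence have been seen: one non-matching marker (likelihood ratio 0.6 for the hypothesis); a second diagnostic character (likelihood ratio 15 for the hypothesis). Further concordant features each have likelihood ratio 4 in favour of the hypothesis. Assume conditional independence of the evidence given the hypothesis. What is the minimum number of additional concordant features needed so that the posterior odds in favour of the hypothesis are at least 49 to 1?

5

Prior odds = 0.007/0.993 = 7/993.
Combined Bayes factor of the evidence already in hand = 0.6 × 15 = 9.
Odds after that evidence = (7/993) × 9 = 21/331.
Target odds = 49.
Need 4ⁿ ≥ 49 ÷ (21/331) = 2317/3.
4⁴ = 256 falls short of 2317/3 but 4⁵ = 1024 reaches it, so n = 5.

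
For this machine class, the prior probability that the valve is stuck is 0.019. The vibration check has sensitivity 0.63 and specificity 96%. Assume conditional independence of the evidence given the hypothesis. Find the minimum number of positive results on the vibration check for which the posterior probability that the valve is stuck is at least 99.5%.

4

Prior odds: 0.019 ÷ 0.981 = 19/981.
False-positive rate = 1 − 0.96 = 0.04; likelihood ratio of a positive = 0.63/0.04 = 15.75.
Target odds: 0.995 ÷ 0.005 = 199.
Require 15.75ⁿ ≥ 199 ÷ (19/981) = 195219/19.
15.75³ = 3906.984375 falls short of 195219/19 but 15.75⁴ = 15752961/256 reaches it, so n = 4.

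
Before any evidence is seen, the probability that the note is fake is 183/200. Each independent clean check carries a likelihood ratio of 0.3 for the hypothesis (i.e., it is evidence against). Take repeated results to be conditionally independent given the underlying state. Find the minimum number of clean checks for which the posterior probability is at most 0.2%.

Prior odds = 0.915/0.085 = 183/17.
Likelihood ratio per clean check = 0.3.
Target odds: 0.002 ÷ 0.998 = 1/499.
Require 0.3ⁿ ≤ 1/499 ÷ (183/17) = 17/91317.
0.3⁷ = 2187/10000000 is still above 17/91317 but 0.3⁸ = 6561/100000000 is at or below it, so n = 8.

8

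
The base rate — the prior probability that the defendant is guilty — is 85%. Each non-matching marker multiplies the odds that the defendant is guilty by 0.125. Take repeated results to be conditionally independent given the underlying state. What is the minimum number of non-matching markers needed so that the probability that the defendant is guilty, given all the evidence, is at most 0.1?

Prior odds: 0.85 ÷ 0.15 = 17/3.
Likelihood ratio per non-matching marker = 0.125.
Target odds: 0.1 ÷ 0.9 = 1/9.
Require 0.125ⁿ ≤ 1/9 ÷ (17/3) = 1/51.
0.125¹ = 0.125 is still above 1/51 but 0.125² = 0.015625 is at or below it, so n = 2.

2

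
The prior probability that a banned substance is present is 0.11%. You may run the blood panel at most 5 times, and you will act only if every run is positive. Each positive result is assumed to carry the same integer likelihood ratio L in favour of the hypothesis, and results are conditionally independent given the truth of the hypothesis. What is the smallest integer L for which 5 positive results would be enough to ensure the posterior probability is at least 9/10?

7

Prior odds = 0.0011/0.9989 = 11/9989.
Target odds = 0.9/0.1 = 9.
Need L⁵ ≥ 9 ÷ (11/9989) = 89901/11.
6⁵ = 7776 < 89901/11 ≤ 16807 = 7⁵, so L = 7.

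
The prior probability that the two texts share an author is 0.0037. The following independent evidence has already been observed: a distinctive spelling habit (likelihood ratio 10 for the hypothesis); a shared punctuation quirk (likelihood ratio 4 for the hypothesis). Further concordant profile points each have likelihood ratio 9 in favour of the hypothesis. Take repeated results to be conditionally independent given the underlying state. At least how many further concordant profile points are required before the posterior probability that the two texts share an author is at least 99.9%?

5

Prior odds = 0.0037/0.9963 = 37/9963.
Combined Bayes factor of the evidence already in hand = 10 × 4 = 40.
Odds after that evidence = (37/9963) × 40 = 1480/9963.
Target odds = 0.999/0.001 = 999.
Need 9ⁿ ≥ 999 ÷ (1480/9963) = 6725.025.
9⁴ = 6561 falls short of 6725.025 but 9⁵ = 59049 reaches it, so n = 5.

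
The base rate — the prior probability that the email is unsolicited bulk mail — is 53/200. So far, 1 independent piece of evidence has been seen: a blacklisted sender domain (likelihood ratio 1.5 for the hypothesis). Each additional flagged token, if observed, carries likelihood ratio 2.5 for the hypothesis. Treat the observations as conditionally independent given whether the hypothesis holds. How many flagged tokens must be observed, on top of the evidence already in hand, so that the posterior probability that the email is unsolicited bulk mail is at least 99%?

6

Prior odds = 0.265/0.735 = 53/147.
Bayes factor of the evidence already in hand = 1.5.
Odds after that evidence = (53/147) × 1.5 = 53/98.
Target odds = 0.99/0.01 = 99.
Need 2.5ⁿ ≥ 99 ÷ (53/98) = 9702/53.
2.5⁵ = 97.65625 falls short of 9702/53 but 2.5⁶ = 244.140625 reaches it, so n = 6.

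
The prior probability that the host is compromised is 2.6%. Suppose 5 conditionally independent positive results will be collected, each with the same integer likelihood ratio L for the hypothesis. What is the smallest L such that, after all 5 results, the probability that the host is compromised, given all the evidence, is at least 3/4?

Prior odds = 0.026/0.974 = 13/487.
Target odds = 0.75/0.25 = 3.
Need L⁵ ≥ 3 ÷ (13/487) = 1461/13.
2⁵ = 32 < 1461/13 ≤ 243 = 3⁵, so L = 3.

3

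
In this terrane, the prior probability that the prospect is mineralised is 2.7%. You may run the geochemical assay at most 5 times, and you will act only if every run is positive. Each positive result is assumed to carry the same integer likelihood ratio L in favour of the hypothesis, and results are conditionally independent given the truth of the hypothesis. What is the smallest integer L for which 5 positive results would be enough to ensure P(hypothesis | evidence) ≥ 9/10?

4

Prior odds = 0.027/0.973 = 27/973.
Target odds = 0.9/0.1 = 9.
Need L⁵ ≥ 9 ÷ (27/973) = 973/3.
3⁵ = 243 < 973/3 ≤ 1024 = 4⁵, so L = 4.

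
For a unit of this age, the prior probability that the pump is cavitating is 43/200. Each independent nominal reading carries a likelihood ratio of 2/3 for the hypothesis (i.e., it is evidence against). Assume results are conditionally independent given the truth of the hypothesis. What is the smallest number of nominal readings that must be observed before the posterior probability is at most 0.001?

Prior odds = 0.215/0.785 = 43/157.
Likelihood ratio per nominal reading = 2/3.
Target odds: 0.001 ÷ 0.999 = 1/999.
Require (2/3)ⁿ ≤ 1/999 ÷ (43/157) = 157/42957.
(2/3)¹³ = 8192/1594323 is still above 157/42957 but (2/3)¹⁴ = 16384/4782969 is at or below it, so n = 14.

14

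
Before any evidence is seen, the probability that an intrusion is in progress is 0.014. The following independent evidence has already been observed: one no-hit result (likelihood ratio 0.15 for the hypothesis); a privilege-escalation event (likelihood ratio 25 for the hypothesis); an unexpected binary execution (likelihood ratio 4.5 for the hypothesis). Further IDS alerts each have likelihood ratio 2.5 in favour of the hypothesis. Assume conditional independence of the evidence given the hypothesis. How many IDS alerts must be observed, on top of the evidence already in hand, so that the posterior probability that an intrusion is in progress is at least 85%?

4

Prior odds = 0.014/0.986 = 7/493.
Combined Bayes factor of the evidence already in hand = 0.15 × 25 × 4.5 = 16.875.
Odds after that evidence = (7/493) × 16.875 = 945/3944.
Target odds = 0.85/0.15 = 17/3.
Need 2.5ⁿ ≥ 17/3 ÷ (945/3944) = 67048/2835.
2.5³ = 15.625 falls short of 67048/2835 but 2.5⁴ = 39.0625 reaches it, so n = 4.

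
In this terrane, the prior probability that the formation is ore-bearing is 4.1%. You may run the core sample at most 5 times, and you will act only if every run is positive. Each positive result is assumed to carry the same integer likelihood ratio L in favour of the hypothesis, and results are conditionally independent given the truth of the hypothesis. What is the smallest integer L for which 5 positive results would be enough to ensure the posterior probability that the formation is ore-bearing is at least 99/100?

5

Prior odds = 0.041/0.959 = 41/959.
Target odds = 0.99/0.01 = 99.
Need L⁵ ≥ 99 ÷ (41/959) = 94941/41.
4⁵ = 1024 < 94941/41 ≤ 3125 = 5⁵, so L = 5.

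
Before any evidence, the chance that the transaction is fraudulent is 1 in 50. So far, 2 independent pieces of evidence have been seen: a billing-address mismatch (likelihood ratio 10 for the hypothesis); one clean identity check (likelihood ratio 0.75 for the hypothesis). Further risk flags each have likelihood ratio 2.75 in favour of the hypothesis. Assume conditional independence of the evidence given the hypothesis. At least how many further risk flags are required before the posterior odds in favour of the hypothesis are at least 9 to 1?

Prior odds = 0.02/0.98 = 1/49.
Combined Bayes factor of the evidence already in hand = 10 × 0.75 = 7.5.
Odds after that evidence = (1/49) × 7.5 = 15/98.
Target odds = 9.
Need 2.75ⁿ ≥ 9 ÷ (15/98) = 58.8.
2.75⁴ = 57.19140625 falls short of 58.8 but 2.75⁵ = 161051/1024 reaches it, so n = 5.

5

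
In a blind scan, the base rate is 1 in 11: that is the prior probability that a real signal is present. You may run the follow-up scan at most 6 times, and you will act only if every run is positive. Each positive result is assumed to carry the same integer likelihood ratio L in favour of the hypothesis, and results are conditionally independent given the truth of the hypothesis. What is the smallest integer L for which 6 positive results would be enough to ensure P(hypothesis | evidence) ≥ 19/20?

Prior odds = (1/11)/(10/11) = 0.1.
Target odds = 0.95/0.05 = 19.
Need L⁶ ≥ 19 ÷ 0.1 = 190.
2⁶ = 64 < 190 ≤ 729 = 3⁶, so L = 3.

3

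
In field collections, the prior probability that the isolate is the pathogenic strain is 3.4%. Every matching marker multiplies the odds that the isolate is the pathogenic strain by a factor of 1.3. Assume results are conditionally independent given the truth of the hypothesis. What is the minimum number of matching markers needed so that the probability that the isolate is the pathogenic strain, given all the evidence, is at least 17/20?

20

Prior odds: 0.034 ÷ 0.966 = 17/483.
Likelihood ratio per matching marker = 1.3.
Target posterior odds = 0.85/0.15 = 17/3.
Need (17/483) × 1.3ⁿ ≥ 17/3, i.e. 1.3ⁿ ≥ 161.
1.3¹⁹ ≈146.192 falls short of 161 but 1.3²⁰ ≈190.05 reaches it, so n = 20.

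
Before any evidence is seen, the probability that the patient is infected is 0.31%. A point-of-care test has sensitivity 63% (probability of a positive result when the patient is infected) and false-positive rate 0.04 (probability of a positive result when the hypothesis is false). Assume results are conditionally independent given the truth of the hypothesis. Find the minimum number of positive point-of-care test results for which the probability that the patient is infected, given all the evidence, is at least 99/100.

4

Prior odds = 0.0031/0.9969 = 31/9969.
Likelihood ratio of a positive result = 0.63/0.04 = 15.75.
Target odds: 0.99 ÷ 0.01 = 99.
Need (31/9969) × 15.75ⁿ ≥ 99, i.e. 15.75ⁿ ≥ 986931/31.
15.75³ = 3906.984375 falls short of 986931/31 but 15.75⁴ = 15752961/256 reaches it, so n = 4.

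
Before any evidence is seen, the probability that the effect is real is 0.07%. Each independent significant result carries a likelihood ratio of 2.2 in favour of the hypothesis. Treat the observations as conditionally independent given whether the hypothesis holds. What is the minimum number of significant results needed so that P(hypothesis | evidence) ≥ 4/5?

Prior odds: 0.0007 ÷ 0.9993 = 7/9993.
Likelihood ratio per significant result = 2.2.
Target posterior odds = 0.8/0.2 = 4.
Need (7/9993) × 2.2ⁿ ≥ 4, i.e. 2.2ⁿ ≥ 39972/7.
2.2¹⁰ ≈2655.99 falls short of 39972/7 but 2.2¹¹ ≈5843.18 reaches it, so n = 11.

11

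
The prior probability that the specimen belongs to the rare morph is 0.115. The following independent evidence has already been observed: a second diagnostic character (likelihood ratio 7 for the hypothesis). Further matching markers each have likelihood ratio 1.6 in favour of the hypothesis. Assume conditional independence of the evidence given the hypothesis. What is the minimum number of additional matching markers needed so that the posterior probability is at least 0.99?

10

Prior odds = 0.115/0.885 = 23/177.
Bayes factor of the evidence already in hand = 7.
Odds after that evidence = (23/177) × 7 = 161/177.
Target odds = 0.99/0.01 = 99.
Need 1.6ⁿ ≥ 99 ÷ (161/177) = 17523/161.
1.6⁹ = 134217728/1953125 falls short of 17523/161 but 1.6¹⁰ ≈109.951 reaches it, so n = 10.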